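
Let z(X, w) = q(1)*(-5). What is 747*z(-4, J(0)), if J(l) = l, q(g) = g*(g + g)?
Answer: -7470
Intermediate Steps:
q(g) = 2*g² (q(g) = g*(2*g) = 2*g²)
z(X, w) = -10 (z(X, w) = (2*1²)*(-5) = (2*1)*(-5) = 2*(-5) = -10)
747*z(-4, J(0)) = 747*(-10) = -7470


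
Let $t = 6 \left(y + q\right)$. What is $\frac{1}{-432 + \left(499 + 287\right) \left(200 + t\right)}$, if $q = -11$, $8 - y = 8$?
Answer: $\frac{1}{104892} \approx 9.5336 \cdot 10^{-6}$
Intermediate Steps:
$y = 0$ ($y = 8 - 8 = 0$)
$t = -66$ ($t = 6 \left(0 - 11\right) = 6 \left(-11\right) = -66$)
$\frac{1}{-432 + \left(499 + 287\right) \left(200 + t\right)} = \frac{1}{-432 + \left(499 + 287\right) \left(200 - 66\right)} = \frac{1}{-432 + 786 \cdot 134} = \frac{1}{-432 + 105324} = \frac{1}{104892}$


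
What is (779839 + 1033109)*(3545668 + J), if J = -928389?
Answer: 4744990728492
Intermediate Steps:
(779839 + 1033109)*(3545668 + J) = (779839 + 1033109)*(3545668 - 928389) = 1812948*2617279 = 4744990728492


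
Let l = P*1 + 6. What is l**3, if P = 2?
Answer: 512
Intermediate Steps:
l = 8 (l = 2*1 + 6 = 2 + 6 = 8)
l**3 = 8**3 = 512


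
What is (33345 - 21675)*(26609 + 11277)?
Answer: 442129620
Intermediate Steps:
(33345 - 21675)*(26609 + 11277) = 11670*37886 = 442129620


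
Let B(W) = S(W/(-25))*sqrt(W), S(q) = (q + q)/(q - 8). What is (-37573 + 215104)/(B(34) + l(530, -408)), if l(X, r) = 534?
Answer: 648869236353/1951730590 - 353109159*sqrt(34)/1951730590 ≈ 331.40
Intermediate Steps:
S(q) = 2*q/(-8 + q) (S(q) = (2*q)/(-8 + q) = 2*q/(-8 + q))
B(W) = -2*W**(3/2)/(25*(-8 - W/25)) (B(W) = (2*(W/(-25))/(-8 + W/(-25)))*sqrt(W) = (2*(W*(-1/25))/(-8 + W*(-1/25)))*sqrt(W) = (2*(-W/25)/(-8 - W/25))*sqrt(W) = (-2*W/(25*(-8 - W/25)))*sqrt(W) = -2*W**(3/2)/(25*(-8 - W/25)))
(-37573 + 215104)/(B(34) + l(530, -408)) = (-37573 + 215104)/(2*34**(3/2)/(200 + 34) + 534) = 177531/(2*(34*sqrt(34))/234 + 534) = 177531/(2*(34*sqrt(34))*(1/234) + 534) = 177531/(34*sqrt(34)/117 + 534) = 177531/(534 + 34*sqrt(34)/117)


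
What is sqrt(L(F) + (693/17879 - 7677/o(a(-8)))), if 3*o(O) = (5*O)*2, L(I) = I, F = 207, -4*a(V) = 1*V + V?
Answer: 3*I*sqrt(5238654452790)/357580 ≈ 19.203*I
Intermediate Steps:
a(V) = -V/2 (a(V) = -(1*V + V)/4 = -(V + V)/4 = -V/2)
o(O) = 10*O/3 (o(O) = ((5*O)*2)/3 = (10*O)/3 = 10*O/3)
sqrt(L(F) + (693/17879 - 7677/o(a(-8)))) = sqrt(207 + (693/17879 - 7677/(10*(-1/2*(-8))/3))) = sqrt(207 + (693*(1/17879) - 7677/((10/3)*4))) = sqrt(207 + (693/17879 - 7677/40/3)) = sqrt(207 + (693/17879 - 7677*3/40)) = sqrt(207 + (693/17879 - 23031/40)) = sqrt(207 - 411743529/715160) = sqrt(-263705409/715160) = 3*I*sqrt(5238654452790)/357580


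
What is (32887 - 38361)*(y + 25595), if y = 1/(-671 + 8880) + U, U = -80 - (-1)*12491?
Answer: -1707840129870/8209 ≈ -2.0804e+8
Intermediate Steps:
U = 12411 (U = -80 - 1*(-12491) = -80 + 12491 = 12411)
y = 101881900/8209 (y = 1/(-671 + 8880) + 12411 = 1/8209 + 12411 = 101881900/8209 ≈ 12411.)
(32887 - 38361)*(y + 25595) = (32887 - 38361)*(101881900/8209 + 25595) = -5474*311991255/8209 = -1707840129870/8209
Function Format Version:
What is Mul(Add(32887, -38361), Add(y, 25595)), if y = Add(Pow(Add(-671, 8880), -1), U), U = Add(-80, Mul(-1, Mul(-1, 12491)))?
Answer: Rational(-1707840129870, 8209) ≈ -2.0804e+8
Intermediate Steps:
U = 12411 (U = Add(-80, Mul(-1, -12491)) = Add(-80, 12491) = 12411)
y = Rational(101881900, 8209) (y = Add(Pow(Add(-671, 8880), -1), 12411) = Add(Pow(8209, -1), 12411) = Add(Rational(1, 8209), 12411) = Rational(101881900, 8209) ≈ 12411.)
Mul(Add(32887, -38361), Add(y, 25595)) = Mul(Add(32887, -38361), Add(Rational(101881900, 8209), 25595)) = Mul(-5474, Rational(311991255, 8209)) = Rational(-1707840129870, 8209)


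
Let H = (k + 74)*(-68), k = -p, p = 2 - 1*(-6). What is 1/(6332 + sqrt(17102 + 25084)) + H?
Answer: -89876770106/20026019 - sqrt(42186)/40052038 ≈ -4488.0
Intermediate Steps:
p = 8 (p = 2 + 6 = 8)
k = -8 (k = -1*8 = -8)
H = -4488 (H = (-8 + 74)*(-68) = 66*(-68) = -4488)
1/(6332 + sqrt(17102 + 25084)) + H = 1/(6332 + sqrt(17102 + 25084)) - 4488 = 1/(6332 + sqrt(42186)) - 4488 = -4488 + 1/(6332 + sqrt(42186))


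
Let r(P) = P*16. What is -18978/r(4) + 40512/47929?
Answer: -453501897/1533728 ≈ -295.69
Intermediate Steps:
r(P) = 16*P
-18978/r(4) + 40512/47929 = -18978/(16*4) + 40512/47929 = -18978/64 + 40512*(1/47929) = -18978*1/64 + 40512/47929 = -9489/32 + 40512/47929 = -453501897/1533728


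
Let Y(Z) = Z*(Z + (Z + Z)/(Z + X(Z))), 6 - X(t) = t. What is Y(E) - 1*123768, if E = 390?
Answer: 79032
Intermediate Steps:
X(t) = 6 - t
Y(Z) = 4*Z²/3 (Y(Z) = Z*(Z + (Z + Z)/(Z + (6 - Z))) = Z*(Z + (2*Z)/6) = Z*(Z + (2*Z)*(⅙)) = Z*(Z + Z/3) = Z*(4*Z/3) = 4*Z²/3)
Y(E) - 1*123768 = (4/3)*390² - 1*123768 = (4/3)*152100 - 123768 = 202800 - 123768 = 79032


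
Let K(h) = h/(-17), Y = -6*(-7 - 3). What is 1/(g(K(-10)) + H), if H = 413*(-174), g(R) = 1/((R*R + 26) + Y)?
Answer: -24954/1793244059 ≈ -1.3916e-5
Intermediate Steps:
Y = 60 (Y = -6*(-10) = 60)
K(h) = -h/17 (K(h) = h*(-1/17) = -h/17)
g(R) = 1/(86 + R**2) (g(R) = 1/((R*R + 26) + 60) = 1/((R**2 + 26) + 60) = 1/((26 + R**2) + 60) = 1/(86 + R**2))
H = -71862
1/(g(K(-10)) + H) = 1/(1/(86 + (-1/17*(-10))**2) - 71862) = 1/(1/(86 + (10/17)**2) - 71862) = 1/(1/(86 + 100/289) - 71862) = 1/(1/(24954/289) - 71862) = 1/(289/24954 - 71862) = 1/(-1793244059/24954) = -24954/1793244059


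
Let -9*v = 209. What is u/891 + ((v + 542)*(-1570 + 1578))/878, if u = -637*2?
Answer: 1289638/391149 ≈ 3.2971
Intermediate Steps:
v = -209/9 (v = -⅑*209 = -209/9 ≈ -23.222)
u = -1274
u/891 + ((v + 542)*(-1570 + 1578))/878 = -1274/891 + ((-209/9 + 542)*(-1570 + 1578))/878 = -1274*1/891 + ((4669/9)*8)*(1/878) = -1274/891 + (37352/9)*(1/878) = -1274/891 + 18676/3951 = 1289638/391149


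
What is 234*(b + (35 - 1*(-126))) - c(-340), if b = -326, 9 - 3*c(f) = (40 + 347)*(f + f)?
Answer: -126333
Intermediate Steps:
c(f) = 3 - 258*f (c(f) = 3 - (40 + 347)*(f + f)/3 = 3 - 129*2*f = 3 - 258*f)
234*(b + (35 - 1*(-126))) - c(-340) = 234*(-326 + (35 - 1*(-126))) - (3 - 258*(-340)) = 234*(-326 + (35 + 126)) - (3 + 87720) = 234*(-326 + 161) - 1*87723 = 234*(-165) - 87723 = -38610 - 87723 = -126333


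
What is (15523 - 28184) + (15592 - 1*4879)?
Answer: -1948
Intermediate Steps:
(15523 - 28184) + (15592 - 1*4879) = -12661 + (15592 - 4879) = -12661 + 10713 = -1948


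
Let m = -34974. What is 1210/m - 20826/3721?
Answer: -366435467/65069127 ≈ -5.6315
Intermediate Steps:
1210/m - 20826/3721 = 1210/(-34974) - 20826/3721 = 1210*(-1/34974) - 20826*1/3721 = -605/17487 - 20826/3721 = -366435467/65069127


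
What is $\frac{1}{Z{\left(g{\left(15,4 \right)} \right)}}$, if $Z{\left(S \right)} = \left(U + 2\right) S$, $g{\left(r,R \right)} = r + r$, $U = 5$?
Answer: $\frac{1}{210} \approx 0.0047619$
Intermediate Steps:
$g{\left(r,R \right)} = 2 r$
$Z{\left(S \right)} = 7 S$ ($Z{\left(S \right)} = \left(5 + 2\right) S = 7 S$)
$\frac{1}{Z{\left(g{\left(15,4 \right)} \right)}} = \frac{1}{7 \cdot 2 \cdot 15} = \frac{1}{7 \cdot 30} = \frac{1}{210}$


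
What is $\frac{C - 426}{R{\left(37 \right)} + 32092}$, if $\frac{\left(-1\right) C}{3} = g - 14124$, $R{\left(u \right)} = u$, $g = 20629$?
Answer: $- \frac{19941}{32129} \approx -0.62065$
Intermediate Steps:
$C = -19515$ ($C = - 3 \left(20629 - 14124\right) = \left(-3\right) 6505 = -19515$)
$\frac{C - 426}{R{\left(37 \right)} + 32092} = \frac{-19515 - 426}{37 + 32092} = - \frac{19941}{32129}$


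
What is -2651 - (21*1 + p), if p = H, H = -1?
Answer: -2671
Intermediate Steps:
p = -1
-2651 - (21*1 + p) = -2651 - (21*1 - 1) = -2651 - (21 - 1) = -2651 - 1*20 = -2651 - 20 = -2671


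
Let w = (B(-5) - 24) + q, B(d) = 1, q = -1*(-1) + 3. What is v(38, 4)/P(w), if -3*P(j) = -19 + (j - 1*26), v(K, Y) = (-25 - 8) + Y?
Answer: -87/64 ≈ -1.3594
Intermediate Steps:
q = 4 (q = 1 + 3 = 4)
v(K, Y) = -33 + Y
w = -19 (w = (1 - 24) + 4 = -23 + 4 = -19)
P(j) = 15 - j/3 (P(j) = -(-19 + (j - 1*26))/3 = -(-19 + (j - 26))/3 = -(-19 + (-26 + j))/3 = -(-45 + j)/3 = 15 - j/3)
v(38, 4)/P(w) = (-33 + 4)/(15 - ⅓*(-19)) = -29/(15 + 19/3) = -29/64/3 = -29*3/64 = -87/64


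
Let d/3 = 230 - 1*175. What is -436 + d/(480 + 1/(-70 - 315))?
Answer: -80508839/184799 ≈ -435.66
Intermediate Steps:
d = 165 (d = 3*(230 - 1*175) = 3*(230 - 175) = 3*55 = 165)
-436 + d/(480 + 1/(-70 - 315)) = -436 + 165/(480 + 1/(-70 - 315)) = -436 + 165/(480 + 1/(-385)) = -436 + 165/(480 - 1/385) = -436 + 165/(184799/385) = -436 + (385/184799)*165 = -436 + 63525/184799 = -80508839/184799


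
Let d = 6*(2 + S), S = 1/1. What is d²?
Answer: 324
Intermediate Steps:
S = 1
d = 18 (d = 6*(2 + 1) = 6*3 = 18)
d² = 18² = 324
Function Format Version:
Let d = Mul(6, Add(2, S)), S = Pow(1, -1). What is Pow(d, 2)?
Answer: 324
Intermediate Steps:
S = 1
d = 18 (d = Mul(6, Add(2, 1)) = Mul(6, 3) = 18)
Pow(d, 2) = Pow(18, 2) = 324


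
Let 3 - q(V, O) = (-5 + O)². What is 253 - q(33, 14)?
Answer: 331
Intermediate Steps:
q(V, O) = 3 - (-5 + O)²
253 - q(33, 14) = 253 - (3 - (-5 + 14)²) = 253 - (3 - 1*9²) = 253 - (3 - 1*81) = 253 - (3 - 81) = 253 - 1*(-78) = 253 + 78 = 331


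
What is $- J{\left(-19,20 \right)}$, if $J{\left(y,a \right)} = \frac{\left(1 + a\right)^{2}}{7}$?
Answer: $-63$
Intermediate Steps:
$J{\left(y,a \right)} = \frac{\left(1 + a\right)^{2}}{7}$ ($J{\left(y,a \right)} = \left(1 + a\right)^{2} \cdot \frac{1}{7} = \frac{\left(1 + a\right)^{2}}{7}$)
$- J{\left(-19,20 \right)} = - \frac{\left(1 + 20\right)^{2}}{7} = - \frac{21^{2}}{7} = - \frac{441}{7} = \left(-1\right) 63 = -63$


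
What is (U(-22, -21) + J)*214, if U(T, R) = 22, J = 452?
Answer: 101436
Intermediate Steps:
(U(-22, -21) + J)*214 = (22 + 452)*214 = 474*214 = 101436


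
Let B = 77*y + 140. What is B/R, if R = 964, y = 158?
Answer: 6153/482 ≈ 12.766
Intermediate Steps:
B = 12306 (B = 77*158 + 140 = 12166 + 140 = 12306)
B/R = 12306/964 = 12306*(1/964) = 6153/482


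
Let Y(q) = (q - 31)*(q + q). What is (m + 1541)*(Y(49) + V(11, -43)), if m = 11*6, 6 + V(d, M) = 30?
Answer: 2873316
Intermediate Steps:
V(d, M) = 24 (V(d, M) = -6 + 30 = 24)
Y(q) = 2*q*(-31 + q) (Y(q) = (-31 + q)*(2*q) = 2*q*(-31 + q))
m = 66
(m + 1541)*(Y(49) + V(11, -43)) = (66 + 1541)*(2*49*(-31 + 49) + 24) = 1607*(2*49*18 + 24) = 1607*(1764 + 24) = 1607*1788 = 2873316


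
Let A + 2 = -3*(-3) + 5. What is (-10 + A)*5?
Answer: 10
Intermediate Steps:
A = 12 (A = -2 + (-3*(-3) + 5) = -2 + (9 + 5) = -2 + 14 = 12)
(-10 + A)*5 = (-10 + 12)*5 = 2*5 = 10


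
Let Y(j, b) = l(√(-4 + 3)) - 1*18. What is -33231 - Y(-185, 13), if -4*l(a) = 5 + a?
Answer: -132847/4 + I/4 ≈ -33212.0 + 0.25*I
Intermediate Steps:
l(a) = -5/4 - a/4 (l(a) = -(5 + a)/4 = -5/4 - a/4)
Y(j, b) = -77/4 - I/4 (Y(j, b) = (-5/4 - √(-4 + 3)/4) - 1*18 = (-5/4 - I/4) - 18 = -77/4 - I/4)
-33231 - Y(-185, 13) = -33231 - (-77/4 - I/4) = -33231 + (77/4 + I/4) = -132847/4 + I/4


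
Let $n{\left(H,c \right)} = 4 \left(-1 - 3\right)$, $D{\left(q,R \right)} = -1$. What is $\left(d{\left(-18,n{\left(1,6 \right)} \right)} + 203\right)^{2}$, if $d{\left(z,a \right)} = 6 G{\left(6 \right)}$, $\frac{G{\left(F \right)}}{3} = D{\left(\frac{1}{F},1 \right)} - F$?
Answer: $5929$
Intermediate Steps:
$G{\left(F \right)} = -3 - 3 F$ ($G{\left(F \right)} = 3 \left(-1 - F\right) = -3 - 3 F$)
$n{\left(H,c \right)} = -16$ ($n{\left(H,c \right)} = 4 \left(-4\right) = -16$)
$d{\left(z,a \right)} = -126$ ($d{\left(z,a \right)} = 6 \left(-3 - 18\right) = 6 \left(-21\right) = -126$)
$\left(d{\left(-18,n{\left(1,6 \right)} \right)} + 203\right)^{2} = \left(-126 + 203\right)^{2} = 77^{2} = 5929$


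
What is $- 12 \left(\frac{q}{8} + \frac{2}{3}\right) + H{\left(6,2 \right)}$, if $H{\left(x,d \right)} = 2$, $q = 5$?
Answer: $- \frac{27}{2} \approx -13.5$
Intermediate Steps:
$- 12 \left(\frac{q}{8} + \frac{2}{3}\right) + H{\left(6,2 \right)} = - 12 \left(\frac{5}{8} + \frac{2}{3}\right) + 2 = \left(-12\right) \frac{31}{24} + 2 = - \frac{31}{2} + 2 = - \frac{27}{2}$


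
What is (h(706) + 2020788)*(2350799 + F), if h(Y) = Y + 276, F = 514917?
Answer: 5793818637320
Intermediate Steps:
h(Y) = 276 + Y
(h(706) + 2020788)*(2350799 + F) = ((276 + 706) + 2020788)*(2350799 + 514917) = (982 + 2020788)*2865716 = 2021770*2865716 = 5793818637320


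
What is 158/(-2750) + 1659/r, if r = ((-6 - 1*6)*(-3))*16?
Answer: 745207/264000 ≈ 2.8228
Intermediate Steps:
r = 576 (r = ((-6 - 6)*(-3))*16 = -12*(-3)*16 = 36*16 = 576)
158/(-2750) + 1659/r = 158/(-2750) + 1659/576 = 158*(-1/2750) + 1659*(1/576) = -79/1375 + 553/192 = 745207/264000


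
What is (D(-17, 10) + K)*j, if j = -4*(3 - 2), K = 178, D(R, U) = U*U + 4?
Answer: -1128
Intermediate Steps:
D(R, U) = 4 + U² (D(R, U) = U² + 4 = 4 + U²)
j = -4 (j = -4*1 = -4)
(D(-17, 10) + K)*j = ((4 + 10²) + 178)*(-4) = ((4 + 100) + 178)*(-4) = (104 + 178)*(-4) = 282*(-4) = -1128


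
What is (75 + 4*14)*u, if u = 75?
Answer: 9825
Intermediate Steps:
(75 + 4*14)*u = (75 + 4*14)*75 = (75 + 56)*75 = 131*75 = 9825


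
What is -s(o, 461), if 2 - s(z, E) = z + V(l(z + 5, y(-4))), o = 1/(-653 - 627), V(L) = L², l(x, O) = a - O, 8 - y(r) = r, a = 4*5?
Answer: 79359/1280 ≈ 61.999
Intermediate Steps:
a = 20
y(r) = 8 - r
l(x, O) = 20 - O
o = -1/1280 (o = 1/(-1280) = -1/1280 ≈ -0.00078125)
s(z, E) = -62 - z (s(z, E) = 2 - (z + (20 - (8 - 1*(-4)))²) = 2 - (z + (20 - (8 + 4))²) = 2 - (z + (20 - 1*12)²) = 2 - (z + (20 - 12)²) = 2 - (z + 8²) = 2 - (z + 64) = 2 - (64 + z) = 2 + (-64 - z) = -62 - z)
-s(o, 461) = -(-62 - 1*(-1/1280)) = -(-62 + 1/1280) = -1*(-79359/1280) = 79359/1280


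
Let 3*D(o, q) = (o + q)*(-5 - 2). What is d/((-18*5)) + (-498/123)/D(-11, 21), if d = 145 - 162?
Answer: 9361/25830 ≈ 0.36241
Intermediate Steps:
D(o, q) = -7*o/3 - 7*q/3 (D(o, q) = ((o + q)*(-5 - 2))/3 = ((o + q)*(-7))/3 = (-7*o - 7*q)/3 = -7*o/3 - 7*q/3)
d = -17
d/((-18*5)) + (-498/123)/D(-11, 21) = -17/((-18*5)) + (-498/123)/(-7/3*(-11) - 7/3*21) = -17/(-90) + (-498*1/123)/(77/3 - 49) = -17*(-1/90) - 166/(41*(-70/3)) = 17/90 - 166/41*(-3/70) = 17/90 + 249/1435 = 9361/25830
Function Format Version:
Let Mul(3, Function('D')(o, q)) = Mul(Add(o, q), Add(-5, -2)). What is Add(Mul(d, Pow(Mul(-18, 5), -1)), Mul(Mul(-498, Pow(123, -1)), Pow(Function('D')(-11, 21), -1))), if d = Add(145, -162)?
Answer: Rational(9361, 25830) ≈ 0.36241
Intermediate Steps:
Function('D')(o, q) = Add(Mul(Rational(-7, 3), o), Mul(Rational(-7, 3), q)) (Function('D')(o, q) = Mul(Rational(1, 3), Mul(Add(o, q), Add(-5, -2))) = Mul(Rational(1, 3), Mul(Add(o, q), -7)) = Mul(Rational(1, 3), Add(Mul(-7, o), Mul(-7, q))) = Add(Mul(Rational(-7, 3), o), Mul(Rational(-7, 3), q)))
d = -17
Add(Mul(d, Pow(Mul(-18, 5), -1)), Mul(Mul(-498, Pow(123, -1)), Pow(Function('D')(-11, 21), -1))) = Add(Mul(-17, Pow(Mul(-18, 5), -1)), Mul(Mul(-498, Pow(123, -1)), Pow(Add(Mul(Rational(-7, 3), -11), Mul(Rational(-7, 3), 21)), -1))) = Add(Mul(-17, Pow(-90, -1)), Mul(Mul(-498, Rational(1, 123)), Pow(Add(Rational(77, 3), -49), -1))) = Add(Mul(-17, Rational(-1, 90)), Mul(Rational(-166, 41), Pow(Rational(-70, 3), -1))) = Add(Rational(17, 90), Mul(Rational(-166, 41), Rational(-3, 70))) = Add(Rational(17, 90), Rational(249, 1435)) = Rational(9361, 25830)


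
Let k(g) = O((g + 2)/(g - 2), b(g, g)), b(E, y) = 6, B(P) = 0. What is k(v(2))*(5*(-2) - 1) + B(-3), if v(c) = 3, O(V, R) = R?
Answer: -66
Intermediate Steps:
k(g) = 6
k(v(2))*(5*(-2) - 1) + B(-3) = 6*(5*(-2) - 1) + 0 = 6*(-10 - 1) + 0 = 6*(-11) + 0 = -66 + 0 = -66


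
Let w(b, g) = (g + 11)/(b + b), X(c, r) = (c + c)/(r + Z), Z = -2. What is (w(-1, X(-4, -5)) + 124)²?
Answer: 2725801/196 ≈ 13907.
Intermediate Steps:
X(c, r) = 2*c/(-2 + r) (X(c, r) = (c + c)/(r - 2) = (2*c)/(-2 + r) = 2*c/(-2 + r))
w(b, g) = (11 + g)/(2*b) (w(b, g) = (11 + g)/((2*b)) = (11 + g)*(1/(2*b)) = (11 + g)/(2*b))
(w(-1, X(-4, -5)) + 124)² = ((½)*(11 + 2*(-4)/(-2 - 5))/(-1) + 124)² = ((½)*(-1)*(11 + 2*(-4)/(-7)) + 124)² = ((½)*(-1)*(11 + 2*(-4)*(-⅐)) + 124)² = ((½)*(-1)*(11 + 8/7) + 124)² = ((½)*(-1)*(85/7) + 124)² = (-85/14 + 124)² = (1651/14)² = 2725801/196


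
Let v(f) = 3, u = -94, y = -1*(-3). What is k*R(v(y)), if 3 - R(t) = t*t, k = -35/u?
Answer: -105/47 ≈ -2.2340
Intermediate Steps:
y = 3
k = 35/94 (k = -35/(-94) = -35*(-1/94) = 35/94 ≈ 0.37234)
R(t) = 3 - t**2 (R(t) = 3 - t*t = 3 - t**2)
k*R(v(y)) = 35*(3 - 1*3**2)/94 = 35*(3 - 1*9)/94 = 35*(3 - 9)/94 = (35/94)*(-6) = -105/47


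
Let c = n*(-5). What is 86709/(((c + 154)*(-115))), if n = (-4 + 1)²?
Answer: -86709/12535 ≈ -6.9174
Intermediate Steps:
n = 9 (n = (-3)² = 9)
c = -45 (c = 9*(-5) = -45)
86709/(((c + 154)*(-115))) = 86709/(((-45 + 154)*(-115))) = 86709/((109*(-115))) = 86709/(-12535) = 86709*(-1/12535) = -86709/12535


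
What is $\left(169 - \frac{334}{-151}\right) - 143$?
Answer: $\frac{4260}{151} \approx 28.212$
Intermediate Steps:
$\left(169 - \frac{334}{-151}\right) - 143 = \left(169 - - \frac{334}{151}\right) - 143 = \left(169 + \frac{334}{151}\right) - 143 = \frac{25853}{151} - 143 = \frac{4260}{151}$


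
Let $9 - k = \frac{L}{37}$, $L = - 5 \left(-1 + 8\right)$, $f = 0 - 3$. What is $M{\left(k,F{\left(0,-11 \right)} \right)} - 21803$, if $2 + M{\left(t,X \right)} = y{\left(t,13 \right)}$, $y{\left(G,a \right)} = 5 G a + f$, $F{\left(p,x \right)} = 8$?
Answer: $- \frac{782976}{37} \approx -21162.0$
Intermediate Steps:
$f = -3$
$L = -35$ ($L = \left(-5\right) 7 = -35$)
$k = \frac{368}{37}$ ($k = 9 - - \frac{35}{37} = 9 + \frac{35}{37} = \frac{368}{37} \approx 9.946$)
$y{\left(G,a \right)} = -3 + 5 G a$ ($y{\left(G,a \right)} = 5 G a - 3 = -3 + 5 G a$)
$M{\left(t,X \right)} = -5 + 65 t$ ($M{\left(t,X \right)} = -2 + \left(-3 + 5 t 13\right) = -2 + \left(-3 + 65 t\right) = -5 + 65 t$)
$M{\left(k,F{\left(0,-11 \right)} \right)} - 21803 = \left(-5 + 65 \cdot \frac{368}{37}\right) - 21803 = \left(-5 + \frac{23920}{37}\right) - 21803 = \frac{23735}{37} - 21803 = - \frac{782976}{37}$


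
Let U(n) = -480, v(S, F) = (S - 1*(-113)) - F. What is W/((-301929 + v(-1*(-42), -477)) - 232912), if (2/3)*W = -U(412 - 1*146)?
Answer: -720/534209 ≈ -0.0013478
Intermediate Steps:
v(S, F) = 113 + S - F (v(S, F) = (S + 113) - F = (113 + S) - F = 113 + S - F)
W = 720 (W = 3*(-1*(-480))/2 = (3/2)*480 = 720)
W/((-301929 + v(-1*(-42), -477)) - 232912) = 720/((-301929 + (113 - 1*(-42) - 1*(-477))) - 232912) = 720/((-301929 + (113 + 42 + 477)) - 232912) = 720/((-301929 + 632) - 232912) = 720/(-301297 - 232912) = 720/(-534209) = 720*(-1/534209) = -720/534209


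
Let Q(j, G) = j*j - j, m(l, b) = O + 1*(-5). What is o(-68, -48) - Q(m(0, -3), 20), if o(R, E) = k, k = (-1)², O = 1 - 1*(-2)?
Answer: -5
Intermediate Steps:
O = 3 (O = 1 + 2 = 3)
k = 1
m(l, b) = -2 (m(l, b) = 3 + 1*(-5) = 3 - 5 = -2)
Q(j, G) = j² - j
o(R, E) = 1
o(-68, -48) - Q(m(0, -3), 20) = 1 - (-2)*(-1 - 2) = 1 - (-2)*(-3) = 1 - 1*6 = 1 - 6 = -5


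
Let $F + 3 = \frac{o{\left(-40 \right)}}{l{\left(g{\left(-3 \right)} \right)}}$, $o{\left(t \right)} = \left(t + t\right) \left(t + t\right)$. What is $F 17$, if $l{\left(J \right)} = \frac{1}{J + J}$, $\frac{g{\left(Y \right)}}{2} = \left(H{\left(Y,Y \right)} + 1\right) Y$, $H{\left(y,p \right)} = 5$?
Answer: $-7833651$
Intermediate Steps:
$o{\left(t \right)} = 4 t^{2}$ ($o{\left(t \right)} = 2 t 2 t = 4 t^{2}$)
$g{\left(Y \right)} = 12 Y$ ($g{\left(Y \right)} = 2 \left(5 + 1\right) Y = 2 \cdot 6 Y = 12 Y$)
$l{\left(J \right)} = \frac{1}{2 J}$
$F = -460803$ ($F = -3 + \frac{4 \left(-40\right)^{2}}{\frac{1}{2} \frac{1}{12 \left(-3\right)}} = -3 + \frac{4 \cdot 1600}{\frac{1}{2} \frac{1}{-36}} = -3 + \frac{6400}{\frac{1}{2} \left(- \frac{1}{36}\right)} = -3 + \frac{6400}{- \frac{1}{72}} = -3 + 6400 \left(-72\right) = -3 - 460800 = -460803$)
$F 17 = \left(-460803\right) 17 = -7833651$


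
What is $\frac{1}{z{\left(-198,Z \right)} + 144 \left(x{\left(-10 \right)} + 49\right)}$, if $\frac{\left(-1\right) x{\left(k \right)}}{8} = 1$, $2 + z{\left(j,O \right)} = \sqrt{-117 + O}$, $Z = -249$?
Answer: $\frac{2951}{17416985} - \frac{i \sqrt{366}}{34833970} \approx 0.00016943 - 5.4921 \cdot 10^{-7} i$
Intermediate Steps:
$z{\left(j,O \right)} = -2 + \sqrt{-117 + O}$
$x{\left(k \right)} = -8$ ($x{\left(k \right)} = \left(-8\right) 1 = -8$)
$\frac{1}{z{\left(-198,Z \right)} + 144 \left(x{\left(-10 \right)} + 49\right)} = \frac{1}{\left(-2 + \sqrt{-117 - 249}\right) + 144 \left(-8 + 49\right)} = \frac{1}{\left(-2 + \sqrt{-366}\right) + 144 \cdot 41} = \frac{1}{\left(-2 + i \sqrt{366}\right) + 5904} = \frac{1}{5902 + i \sqrt{366}}$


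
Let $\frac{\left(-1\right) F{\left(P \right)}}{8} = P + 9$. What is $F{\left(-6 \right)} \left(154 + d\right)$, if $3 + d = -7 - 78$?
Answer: $-1584$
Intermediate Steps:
$d = -88$ ($d = -3 - 85 = -88$)
$F{\left(P \right)} = -72 - 8 P$ ($F{\left(P \right)} = - 8 \left(P + 9\right) = - 8 \left(9 + P\right) = -72 - 8 P$)
$F{\left(-6 \right)} \left(154 + d\right) = \left(-72 - -48\right) \left(154 - 88\right) = \left(-72 + 48\right) 66 = \left(-24\right) 66 = -1584$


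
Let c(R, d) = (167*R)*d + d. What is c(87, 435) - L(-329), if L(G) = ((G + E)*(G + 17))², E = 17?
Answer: -9469533786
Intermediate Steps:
c(R, d) = d + 167*R*d (c(R, d) = 167*R*d + d = d + 167*R*d)
L(G) = (17 + G)⁴ (L(G) = ((G + 17)*(G + 17))² = ((17 + G)*(17 + G))² = ((17 + G)²)² = (17 + G)⁴)
c(87, 435) - L(-329) = 435*(1 + 167*87) - (17 - 329)⁴ = 435*(1 + 14529) - 1*(-312)⁴ = 435*14530 - 1*9475854336 = 6320550 - 9475854336 = -9469533786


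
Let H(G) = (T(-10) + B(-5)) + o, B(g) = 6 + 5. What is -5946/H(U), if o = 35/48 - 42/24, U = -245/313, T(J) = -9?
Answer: -285408/47 ≈ -6072.5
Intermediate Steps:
B(g) = 11
U = -245/313 (U = -245*1/313 = -245/313 ≈ -0.78275)
o = -49/48 (o = 35*(1/48) - 42*1/24 = 35/48 - 7/4 = -49/48 ≈ -1.0208)
H(G) = 47/48 (H(G) = (-9 + 11) - 49/48 = 2 - 49/48 = 47/48)
-5946/H(U) = -5946/47/48 = -5946*48/47 = -285408/47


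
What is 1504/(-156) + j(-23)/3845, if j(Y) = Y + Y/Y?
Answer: -1446578/149955 ≈ -9.6467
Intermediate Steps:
j(Y) = 1 + Y (j(Y) = Y + 1 = 1 + Y)
1504/(-156) + j(-23)/3845 = 1504/(-156) + (1 - 23)/3845 = 1504*(-1/156) - 22*1/3845 = -376/39 - 22/3845 = -1446578/149955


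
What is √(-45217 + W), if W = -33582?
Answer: I*√78799 ≈ 280.71*I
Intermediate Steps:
√(-45217 + W) = √(-45217 - 33582) = √(-78799) = I*√78799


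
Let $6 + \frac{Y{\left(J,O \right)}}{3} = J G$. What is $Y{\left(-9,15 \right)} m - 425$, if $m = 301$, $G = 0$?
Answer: $-5843$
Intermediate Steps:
$Y{\left(J,O \right)} = -18$ ($Y{\left(J,O \right)} = -18 + 3 J 0 = -18 + 3 \cdot 0 = -18 + 0 = -18$)
$Y{\left(-9,15 \right)} m - 425 = \left(-18\right) 301 - 425 = -5418 - 425 = -5843$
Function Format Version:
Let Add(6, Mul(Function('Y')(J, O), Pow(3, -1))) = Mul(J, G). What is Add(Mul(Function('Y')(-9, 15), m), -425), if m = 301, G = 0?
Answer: -5843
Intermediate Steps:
Function('Y')(J, O) = -18 (Function('Y')(J, O) = Add(-18, Mul(3, Mul(J, 0))) = Add(-18, Mul(3, 0)) = Add(-18, 0) = -18)
Add(Mul(Function('Y')(-9, 15), m), -425) = Add(Mul(-18, 301), -425) = Add(-5418, -425) = -5843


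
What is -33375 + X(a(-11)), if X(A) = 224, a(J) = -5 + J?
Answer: -33151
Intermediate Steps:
-33375 + X(a(-11)) = -33375 + 224 = -33151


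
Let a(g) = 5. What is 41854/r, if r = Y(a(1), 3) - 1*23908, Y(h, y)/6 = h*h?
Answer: -20927/11879 ≈ -1.7617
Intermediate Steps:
Y(h, y) = 6*h² (Y(h, y) = 6*(h*h) = 6*h²)
r = -23758 (r = 6*5² - 1*23908 = 6*25 - 23908 = 150 - 23908 = -23758)
41854/r = 41854/(-23758) = 41854*(-1/23758) = -20927/11879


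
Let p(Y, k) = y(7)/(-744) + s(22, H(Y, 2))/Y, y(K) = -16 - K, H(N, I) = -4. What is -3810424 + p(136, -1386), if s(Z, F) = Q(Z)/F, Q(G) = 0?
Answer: -2834955433/744 ≈ -3.8104e+6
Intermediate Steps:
s(Z, F) = 0 (s(Z, F) = 0/F = 0)
p(Y, k) = 23/744 (p(Y, k) = (-16 - 1*7)/(-744) + 0/Y = (-16 - 7)*(-1/744) + 0 = -23*(-1/744) + 0 = 23/744 + 0 = 23/744)
-3810424 + p(136, -1386) = -3810424 + 23/744 = -2834955433/744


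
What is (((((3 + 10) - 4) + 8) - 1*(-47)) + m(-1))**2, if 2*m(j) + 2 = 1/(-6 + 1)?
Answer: 395641/100 ≈ 3956.4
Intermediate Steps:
m(j) = -11/10 (m(j) = -1 + 1/(2*(-6 + 1)) = -1 + (1/2)/(-5) = -1 + (1/2)*(-1/5) = -1 - 1/10 = -11/10)
(((((3 + 10) - 4) + 8) - 1*(-47)) + m(-1))**2 = (((((3 + 10) - 4) + 8) - 1*(-47)) - 11/10)**2 = ((((13 - 4) + 8) + 47) - 11/10)**2 = (((9 + 8) + 47) - 11/10)**2 = ((17 + 47) - 11/10)**2 = (64 - 11/10)**2 = (629/10)**2 = 395641/100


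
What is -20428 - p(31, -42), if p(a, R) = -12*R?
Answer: -20932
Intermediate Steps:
-20428 - p(31, -42) = -20428 - (-12)*(-42) = -20428 - 1*504 = -20428 - 504 = -20932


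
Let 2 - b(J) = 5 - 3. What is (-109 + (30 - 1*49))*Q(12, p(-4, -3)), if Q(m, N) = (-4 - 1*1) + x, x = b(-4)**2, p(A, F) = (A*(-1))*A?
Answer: 640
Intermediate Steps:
p(A, F) = -A**2 (p(A, F) = (-A)*A = -A**2)
b(J) = 0 (b(J) = 2 - (5 - 3) = 2 - 1*2 = 2 - 2 = 0)
x = 0 (x = 0**2 = 0)
Q(m, N) = -5 (Q(m, N) = (-4 - 1*1) + 0 = (-4 - 1) + 0 = -5 + 0 = -5)
(-109 + (30 - 1*49))*Q(12, p(-4, -3)) = (-109 + (30 - 1*49))*(-5) = (-109 + (30 - 49))*(-5) = (-109 - 19)*(-5) = -128*(-5) = 640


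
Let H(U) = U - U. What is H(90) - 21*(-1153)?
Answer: 24213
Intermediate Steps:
H(U) = 0
H(90) - 21*(-1153) = 0 - 21*(-1153) = 0 + 24213 = 24213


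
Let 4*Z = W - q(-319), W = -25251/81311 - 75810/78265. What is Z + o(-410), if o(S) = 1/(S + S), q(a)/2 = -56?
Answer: 7221890747793/260916022015 ≈ 27.679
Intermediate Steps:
q(a) = -112 (q(a) = 2*(-56) = -112)
W = -1628091285/1272761083 (W = -25251*1/81311 - 75810*1/78265 = -25251/81311 - 15162/15653 = -1628091285/1272761083 ≈ -1.2792)
o(S) = 1/(2*S)
Z = 140921150011/5091044332 (Z = (-1628091285/1272761083 - 1*(-112))/4 = (-1628091285/1272761083 + 112)/4 = (¼)*(140921150011/1272761083) = 140921150011/5091044332 ≈ 27.680)
Z + o(-410) = 140921150011/5091044332 + (½)/(-410) = 140921150011/5091044332 + (½)*(-1/410) = 140921150011/5091044332 - 1/820 = 7221890747793/260916022015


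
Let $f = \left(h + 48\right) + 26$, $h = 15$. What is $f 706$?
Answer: $62834$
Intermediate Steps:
$f = 89$ ($f = \left(15 + 48\right) + 26 = 63 + 26 = 89$)
$f 706 = 89 \cdot 706 = 62834$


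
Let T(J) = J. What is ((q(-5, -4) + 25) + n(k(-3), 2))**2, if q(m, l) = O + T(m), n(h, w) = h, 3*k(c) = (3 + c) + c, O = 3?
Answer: 484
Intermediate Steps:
k(c) = 1 + 2*c/3 (k(c) = ((3 + c) + c)/3 = (3 + 2*c)/3 = 1 + 2*c/3)
q(m, l) = 3 + m
((q(-5, -4) + 25) + n(k(-3), 2))**2 = (((3 - 5) + 25) + (1 + (2/3)*(-3)))**2 = ((-2 + 25) + (1 - 2))**2 = (23 - 1)**2 = 22**2 = 484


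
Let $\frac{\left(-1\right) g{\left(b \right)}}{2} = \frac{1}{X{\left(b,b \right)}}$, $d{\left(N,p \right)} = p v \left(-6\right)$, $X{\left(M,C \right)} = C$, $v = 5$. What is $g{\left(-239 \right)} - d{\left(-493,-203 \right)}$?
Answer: $- \frac{1455508}{239} \approx -6090.0$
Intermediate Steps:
$d{\left(N,p \right)} = - 30 p$ ($d{\left(N,p \right)} = p 5 \left(-6\right) = 5 p \left(-6\right) = - 30 p$)
$g{\left(b \right)} = - \frac{2}{b}$
$g{\left(-239 \right)} - d{\left(-493,-203 \right)} = - \frac{2}{-239} - \left(-30\right) \left(-203\right) = \left(-2\right) \left(- \frac{1}{239}\right) - 6090 = \frac{2}{239} - 6090 = - \frac{1455508}{239}$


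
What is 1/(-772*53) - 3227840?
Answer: -132070301441/40916 ≈ -3.2278e+6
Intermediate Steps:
1/(-772*53) - 3227840 = 1/(-40916) - 3227840 = -1/40916 - 3227840 = -132070301441/40916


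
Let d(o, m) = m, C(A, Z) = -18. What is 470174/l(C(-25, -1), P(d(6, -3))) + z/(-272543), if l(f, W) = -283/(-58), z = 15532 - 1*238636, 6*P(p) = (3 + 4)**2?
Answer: 7432335822388/77129669 ≈ 96362.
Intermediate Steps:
P(p) = 49/6 (P(p) = (3 + 4)**2/6 = (1/6)*7**2 = (1/6)*49 = 49/6)
z = -223104 (z = 15532 - 238636 = -223104)
l(f, W) = 283/58 (l(f, W) = -283*(-1/58) = 283/58)
470174/l(C(-25, -1), P(d(6, -3))) + z/(-272543) = 470174/(283/58) - 223104/(-272543) = 470174*(58/283) - 223104*(-1/272543) = 27270092/283 + 223104/272543 = 7432335822388/77129669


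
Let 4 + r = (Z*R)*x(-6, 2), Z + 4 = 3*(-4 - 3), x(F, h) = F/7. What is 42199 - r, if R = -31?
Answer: 300071/7 ≈ 42867.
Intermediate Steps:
x(F, h) = F/7 (x(F, h) = F*(⅐) = F/7)
Z = -25 (Z = -4 + 3*(-4 - 3) = -4 + 3*(-7) = -4 - 21 = -25)
r = -4678/7 (r = -4 + (-25*(-31))*((⅐)*(-6)) = -4 + 775*(-6/7) = -4 - 4650/7 = -4678/7 ≈ -668.29)
42199 - r = 42199 - 1*(-4678/7) = 42199 + 4678/7 = 300071/7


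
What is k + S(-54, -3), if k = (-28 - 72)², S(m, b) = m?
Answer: 9946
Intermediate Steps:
k = 10000 (k = (-100)² = 10000)
k + S(-54, -3) = 10000 - 54 = 9946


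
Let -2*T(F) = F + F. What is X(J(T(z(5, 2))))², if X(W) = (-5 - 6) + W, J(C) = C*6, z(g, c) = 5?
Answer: 1681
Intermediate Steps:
T(F) = -F (T(F) = -(F + F)/2 = -F)
J(C) = 6*C
X(W) = -11 + W
X(J(T(z(5, 2))))² = (-11 + 6*(-1*5))² = (-11 + 6*(-5))² = (-11 - 30)² = (-41)² = 1681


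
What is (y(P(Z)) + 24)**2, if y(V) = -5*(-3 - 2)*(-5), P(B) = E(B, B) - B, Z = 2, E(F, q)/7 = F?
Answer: 10201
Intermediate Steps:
E(F, q) = 7*F
P(B) = 6*B (P(B) = 7*B - B = 6*B)
y(V) = -125 (y(V) = -(-25)*(-5) = -5*25 = -125)
(y(P(Z)) + 24)**2 = (-125 + 24)**2 = (-101)**2 = 10201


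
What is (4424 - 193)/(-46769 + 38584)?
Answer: -4231/8185 ≈ -0.51692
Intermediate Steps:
(4424 - 193)/(-46769 + 38584) = 4231/(-8185) = 4231*(-1/8185) = -4231/8185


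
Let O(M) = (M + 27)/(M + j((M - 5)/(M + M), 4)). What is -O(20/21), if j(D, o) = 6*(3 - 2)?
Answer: -587/146 ≈ -4.0205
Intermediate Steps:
j(D, o) = 6 (j(D, o) = 6*1 = 6)
O(M) = (27 + M)/(6 + M) (O(M) = (M + 27)/(M + 6) = (27 + M)/(6 + M))
-O(20/21) = -(27 + 20/21)/(6 + 20/21) = -587/(146/21*21) = -21*587/(146*21) = -1*587/146 = -587/146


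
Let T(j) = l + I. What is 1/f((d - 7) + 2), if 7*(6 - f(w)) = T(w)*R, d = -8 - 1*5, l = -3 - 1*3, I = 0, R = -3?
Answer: 7/24 ≈ 0.29167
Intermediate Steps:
l = -6 (l = -3 - 3 = -6)
d = -13 (d = -8 - 5 = -13)
T(j) = -6 (T(j) = -6 + 0 = -6)
f(w) = 24/7 (f(w) = 6 - (-6)*(-3)/7 = 6 - ⅐*18 = 6 - 18/7 = 24/7)
1/f((d - 7) + 2) = 1/(24/7) = 7/24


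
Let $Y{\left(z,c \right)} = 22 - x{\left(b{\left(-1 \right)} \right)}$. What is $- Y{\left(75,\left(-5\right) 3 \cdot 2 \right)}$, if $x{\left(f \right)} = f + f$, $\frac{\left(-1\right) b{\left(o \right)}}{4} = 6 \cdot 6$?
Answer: $-310$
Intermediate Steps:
$b{\left(o \right)} = -144$ ($b{\left(o \right)} = - 4 \cdot 6 \cdot 6 = \left(-4\right) 36 = -144$)
$x{\left(f \right)} = 2 f$
$Y{\left(z,c \right)} = 310$ ($Y{\left(z,c \right)} = 22 - 2 \left(-144\right) = 22 - -288 = 22 + 288 = 310$)
$- Y{\left(75,\left(-5\right) 3 \cdot 2 \right)} = \left(-1\right) 310 = -310$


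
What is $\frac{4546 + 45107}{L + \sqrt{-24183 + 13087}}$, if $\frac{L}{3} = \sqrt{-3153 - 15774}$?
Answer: $- \frac{49653 i}{2 \sqrt{2774} + 9 \sqrt{2103}} \approx - 95.843 i$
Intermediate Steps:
$L = 9 i \sqrt{2103}$ ($L = 3 \sqrt{-3153 - 15774} = 3 \sqrt{-18927} = 3 \cdot 3 i \sqrt{2103} = 9 i \sqrt{2103} \approx 412.73 i$)
$\frac{4546 + 45107}{L + \sqrt{-24183 + 13087}} = \frac{4546 + 45107}{9 i \sqrt{2103} + \sqrt{-24183 + 13087}} = \frac{49653}{9 i \sqrt{2103} + \sqrt{-11096}} = \frac{49653}{9 i \sqrt{2103} + 2 i \sqrt{2774}} = \frac{49653}{2 i \sqrt{2774} + 9 i \sqrt{2103}}$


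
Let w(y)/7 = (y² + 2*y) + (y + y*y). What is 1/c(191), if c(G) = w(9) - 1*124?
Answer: 1/1199 ≈ 0.00083403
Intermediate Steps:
w(y) = 14*y² + 21*y (w(y) = 7*((y² + 2*y) + (y + y*y)) = 7*((y² + 2*y) + (y + y²)) = 7*(2*y² + 3*y) = 14*y² + 21*y)
c(G) = 1199 (c(G) = 7*9*(3 + 2*9) - 1*124 = 7*9*(3 + 18) - 124 = 7*9*21 - 124 = 1323 - 124 = 1199)
1/c(191) = 1/1199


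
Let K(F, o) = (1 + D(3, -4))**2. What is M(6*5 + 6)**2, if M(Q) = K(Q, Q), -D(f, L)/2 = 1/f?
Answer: 1/81 ≈ 0.012346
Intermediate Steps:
D(f, L) = -2/f
K(F, o) = 1/9 (K(F, o) = (1 - 2/3)**2 = (1/3)**2 = 1/9)
M(Q) = 1/9
M(6*5 + 6)**2 = (1/9)**2 = 1/81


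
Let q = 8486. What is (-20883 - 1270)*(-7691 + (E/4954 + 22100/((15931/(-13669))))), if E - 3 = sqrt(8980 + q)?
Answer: 46599256119919273/78922174 - 22153*sqrt(17466)/4954 ≈ 5.9044e+8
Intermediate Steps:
E = 3 + sqrt(17466) (E = 3 + sqrt(8980 + 8486) = 3 + sqrt(17466) ≈ 135.16)
(-20883 - 1270)*(-7691 + (E/4954 + 22100/((15931/(-13669))))) = (-20883 - 1270)*(-7691 + ((3 + sqrt(17466))/4954 + 22100/((15931/(-13669))))) = -22153*(-7691 + ((3 + sqrt(17466))*(1/4954) + 22100/((15931*(-1/13669))))) = -22153*(-7691 + ((3/4954 + sqrt(17466)/4954) + 22100/(-15931/13669))) = -22153*(-7691 + ((3/4954 + sqrt(17466)/4954) + 22100*(-13669/15931))) = -22153*(-7691 + ((3/4954 + sqrt(17466)/4954) - 302084900/15931)) = -22153*(-7691 + (-1496528546807/78922174 + sqrt(17466)/4954)) = -22153*(-2103518987041/78922174 + sqrt(17466)/4954) = 46599256119919273/78922174 - 22153*sqrt(17466)/4954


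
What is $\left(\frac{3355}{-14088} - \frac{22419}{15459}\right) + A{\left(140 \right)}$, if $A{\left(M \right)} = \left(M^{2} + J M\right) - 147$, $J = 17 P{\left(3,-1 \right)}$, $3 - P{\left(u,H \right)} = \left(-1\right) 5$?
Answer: $\frac{2794294627813}{72595464} \approx 38491.0$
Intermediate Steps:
$P{\left(u,H \right)} = 8$ ($P{\left(u,H \right)} = 3 - \left(-1\right) 5 = 3 - -5 = 3 + 5 = 8$)
$J = 136$ ($J = 17 \cdot 8 = 136$)
$A{\left(M \right)} = -147 + M^{2} + 136 M$ ($A{\left(M \right)} = \left(M^{2} + 136 M\right) - 147 = -147 + M^{2} + 136 M$)
$\left(\frac{3355}{-14088} - \frac{22419}{15459}\right) + A{\left(140 \right)} = \left(\frac{3355}{-14088} - \frac{22419}{15459}\right) + \left(-147 + 140^{2} + 136 \cdot 140\right) = \left(3355 \left(- \frac{1}{14088}\right) - \frac{7473}{5153}\right) + \left(-147 + 19600 + 19040\right) = \left(- \frac{3355}{14088} - \frac{7473}{5153}\right) + 38493 = - \frac{122567939}{72595464} + 38493 = \frac{2794294627813}{72595464}$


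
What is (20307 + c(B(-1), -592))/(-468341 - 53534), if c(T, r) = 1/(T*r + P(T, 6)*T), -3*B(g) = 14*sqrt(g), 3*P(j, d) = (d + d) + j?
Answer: -568706876193/14615349437500 + 729*I/1043953531250 ≈ -0.038912 + 6.9831e-10*I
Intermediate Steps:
P(j, d) = j/3 + 2*d/3 (P(j, d) = ((d + d) + j)/3 = (2*d + j)/3 = (j + 2*d)/3 = j/3 + 2*d/3)
B(g) = -14*sqrt(g)/3
c(T, r) = 1/(T*r + T*(4 + T/3)) (c(T, r) = 1/(T*r + (T/3 + (2/3)*6)*T) = 1/(T*r + (T/3 + 4)*T) = 1/(T*r + (4 + T/3)*T) = 1/(T*r + T*(4 + T/3)))
(20307 + c(B(-1), -592))/(-468341 - 53534) = (20307 + 3/(((-14*I/3))*(12 - 14*I/3 + 3*(-592))))/(-468341 - 53534) = (20307 + 3/(((-14*I/3))*(12 - 14*I/3 - 1776)))/(-521875) = (20307 + 3*(3*I/14)/(-1764 - 14*I/3))*(-1/521875) = (20307 + 3*(3*I/14)*(9*(-1764 + 14*I/3)/28005460))*(-1/521875) = (20307 + 81*I*(-1764 + 14*I/3)/392076440)*(-1/521875) = -20307/521875 - 81*I*(-1764 + 14*I/3)/204614892125000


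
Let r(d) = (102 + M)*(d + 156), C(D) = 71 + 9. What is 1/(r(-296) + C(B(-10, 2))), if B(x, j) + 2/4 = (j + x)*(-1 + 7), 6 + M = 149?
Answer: -1/34220 ≈ -2.9223e-5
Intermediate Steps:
M = 143 (M = -6 + 149 = 143)
B(x, j) = -1/2 + 6*j + 6*x (B(x, j) = -1/2 + (j + x)*(-1 + 7) = -1/2 + (j + x)*6 = -1/2 + (6*j + 6*x) = -1/2 + 6*j + 6*x)
C(D) = 80
r(d) = 38220 + 245*d (r(d) = (102 + 143)*(d + 156) = 245*(156 + d) = 38220 + 245*d)
1/(r(-296) + C(B(-10, 2))) = 1/((38220 + 245*(-296)) + 80) = 1/((38220 - 72520) + 80) = 1/(-34300 + 80) = 1/(-34220) = -1/34220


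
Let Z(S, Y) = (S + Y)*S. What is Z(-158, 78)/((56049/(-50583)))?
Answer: -213123040/18683 ≈ -11407.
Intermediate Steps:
Z(S, Y) = S*(S + Y)
Z(-158, 78)/((56049/(-50583))) = (-158*(-158 + 78))/((56049/(-50583))) = (-158*(-80))/((56049*(-1/50583))) = 12640/(-18683/16861) = 12640*(-16861/18683) = -213123040/18683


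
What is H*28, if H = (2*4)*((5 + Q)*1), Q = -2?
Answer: 672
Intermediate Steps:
H = 24 (H = (2*4)*((5 - 2)*1) = 8*(3*1) = 8*3 = 24)
H*28 = 24*28 = 672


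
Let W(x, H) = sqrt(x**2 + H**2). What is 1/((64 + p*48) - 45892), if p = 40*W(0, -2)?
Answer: -1/41988 ≈ -2.3816e-5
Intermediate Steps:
W(x, H) = sqrt(H**2 + x**2)
p = 80 (p = 40*sqrt((-2)**2 + 0**2) = 40*sqrt(4 + 0) = 40*sqrt(4) = 40*2 = 80)
1/((64 + p*48) - 45892) = 1/((64 + 80*48) - 45892) = 1/((64 + 3840) - 45892) = 1/(3904 - 45892) = 1/(-41988) = -1/41988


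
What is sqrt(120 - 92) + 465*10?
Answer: 4650 + 2*sqrt(7) ≈ 4655.3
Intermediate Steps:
sqrt(120 - 92) + 465*10 = sqrt(28) + 4650 = 2*sqrt(7) + 4650 = 4650 + 2*sqrt(7)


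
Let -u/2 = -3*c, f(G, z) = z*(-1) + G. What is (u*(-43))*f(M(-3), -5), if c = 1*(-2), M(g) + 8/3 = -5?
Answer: -1376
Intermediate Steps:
M(g) = -23/3 (M(g) = -8/3 - 5 = -23/3)
c = -2
f(G, z) = G - z (f(G, z) = -z + G = G - z)
u = -12 (u = -(-6)*(-2) = -2*6 = -12)
(u*(-43))*f(M(-3), -5) = (-12*(-43))*(-23/3 - 1*(-5)) = 516*(-23/3 + 5) = 516*(-8/3) = -1376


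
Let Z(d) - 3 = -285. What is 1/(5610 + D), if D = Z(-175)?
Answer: 1/5328 ≈ 0.00018769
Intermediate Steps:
Z(d) = -282 (Z(d) = 3 - 285 = -282)
D = -282
1/(5610 + D) = 1/(5610 - 282) = 1/5328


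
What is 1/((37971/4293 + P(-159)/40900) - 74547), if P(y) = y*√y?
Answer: -28370174926239000000/2114660499895987493543191 + 1479643839900*I*√159/2114660499895987493543191 ≈ -1.3416e-5 + 8.823e-12*I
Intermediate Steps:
P(y) = y^(3/2)
1/((37971/4293 + P(-159)/40900) - 74547) = 1/((37971/4293 + (-159)^(3/2)/40900) - 74547) = 1/((37971*(1/4293) - 159*I*√159*(1/40900)) - 74547) = 1/((4219/477 - 159*I*√159/40900) - 74547) = 1/(-35554700/477 - 159*I*√159/40900)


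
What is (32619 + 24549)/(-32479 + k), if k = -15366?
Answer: -57168/47845 ≈ -1.1949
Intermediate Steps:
(32619 + 24549)/(-32479 + k) = (32619 + 24549)/(-32479 - 15366) = 57168/(-47845) = 57168*(-1/47845) = -57168/47845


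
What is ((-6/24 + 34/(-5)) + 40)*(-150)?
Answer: -9885/2 ≈ -4942.5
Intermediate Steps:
((-6/24 + 34/(-5)) + 40)*(-150) = ((-6*1/24 + 34*(-⅕)) + 40)*(-150) = ((-¼ - 34/5) + 40)*(-150) = (-141/20 + 40)*(-150) = (659/20)*(-150) = -9885/2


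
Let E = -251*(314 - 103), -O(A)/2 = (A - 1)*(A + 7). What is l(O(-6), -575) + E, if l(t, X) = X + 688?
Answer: -52848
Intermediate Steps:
O(A) = -2*(-1 + A)*(7 + A) (O(A) = -2*(A - 1)*(A + 7) = -2*(-1 + A)*(7 + A))
E = -52961 (E = -251*211 = -52961)
l(t, X) = 688 + X
l(O(-6), -575) + E = (688 - 575) - 52961 = 113 - 52961 = -52848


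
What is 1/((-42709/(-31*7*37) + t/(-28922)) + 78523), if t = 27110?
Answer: 116107369/9117607717741 ≈ 1.2734e-5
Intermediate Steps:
1/((-42709/(-31*7*37) + t/(-28922)) + 78523) = 1/((-42709/(-31*7*37) + 27110/(-28922)) + 78523) = 1/((-42709/((-217*37)) + 27110*(-1/28922)) + 78523) = 1/((-42709/(-8029) - 13555/14461) + 78523) = 1/((-42709*(-1/8029) - 13555/14461) + 78523) = 1/((42709/8029 - 13555/14461) + 78523) = 1/(508781754/116107369 + 78523) = 1/(9117607717741/116107369) = 116107369/9117607717741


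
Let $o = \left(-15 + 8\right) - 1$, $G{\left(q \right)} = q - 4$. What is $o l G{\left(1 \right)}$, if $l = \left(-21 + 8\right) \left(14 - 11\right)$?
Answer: $-936$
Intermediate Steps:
$l = -39$ ($l = \left(-13\right) 3 = -39$)
$G{\left(q \right)} = -4 + q$
$o = -8$ ($o = -7 - 1 = -8$)
$o l G{\left(1 \right)} = \left(-8\right) \left(-39\right) \left(-4 + 1\right) = 312 \left(-3\right) = -936$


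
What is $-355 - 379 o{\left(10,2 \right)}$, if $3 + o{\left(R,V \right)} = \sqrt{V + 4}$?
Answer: $782 - 379 \sqrt{6} \approx -146.36$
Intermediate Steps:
$o{\left(R,V \right)} = -3 + \sqrt{4 + V}$ ($o{\left(R,V \right)} = -3 + \sqrt{V + 4} = -3 + \sqrt{4 + V}$)
$-355 - 379 o{\left(10,2 \right)} = -355 - 379 \left(-3 + \sqrt{4 + 2}\right) = -355 - 379 \left(-3 + \sqrt{6}\right) = -355 + \left(1137 - 379 \sqrt{6}\right) = 782 - 379 \sqrt{6}$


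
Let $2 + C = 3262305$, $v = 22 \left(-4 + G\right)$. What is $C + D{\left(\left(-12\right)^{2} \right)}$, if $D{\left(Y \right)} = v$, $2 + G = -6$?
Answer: $3262039$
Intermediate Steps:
$G = -8$ ($G = -2 - 6 = -8$)
$v = -264$ ($v = 22 \left(-4 - 8\right) = 22 \left(-12\right) = -264$)
$D{\left(Y \right)} = -264$
$C = 3262303$ ($C = -2 + 3262305 = 3262303$)
$C + D{\left(\left(-12\right)^{2} \right)} = 3262303 - 264 = 3262039$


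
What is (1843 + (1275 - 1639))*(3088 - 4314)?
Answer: -1813254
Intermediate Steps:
(1843 + (1275 - 1639))*(3088 - 4314) = (1843 - 364)*(-1226) = 1479*(-1226) = -1813254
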